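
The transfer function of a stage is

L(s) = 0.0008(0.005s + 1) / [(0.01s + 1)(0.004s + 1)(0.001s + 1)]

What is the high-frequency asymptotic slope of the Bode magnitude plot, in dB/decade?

Each pole contributes −20 dB/decade at high frequency; each zero contributes +20 dB/decade.
Net: 1 zero(s) − 3 pole(s) → -40 dB/decade.

-40 dB/decade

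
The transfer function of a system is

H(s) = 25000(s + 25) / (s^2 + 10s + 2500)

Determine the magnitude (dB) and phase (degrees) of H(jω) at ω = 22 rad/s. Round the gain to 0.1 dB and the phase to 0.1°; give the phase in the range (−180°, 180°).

52.3 dB, 35.1°

At s = jω = j22:
zero (s+25): 25 + j22 → |·| = √(25²+22²) = √1109 ≈ 33.302, ∠ = arctan(22/25) ≈ 41.35°
quadratic: (j22)² + 10·j22 + 2500 = 2016 + j220 → |·| ≈ 2028, ∠ ≈ 6.23°
|H| = 25000 · 33.302 / 2028 ≈ 410.53
Gain = 20 log₁₀(410.53) ≈ 52.27 dB
∠H = 41.35° − 6.23° = 35.12°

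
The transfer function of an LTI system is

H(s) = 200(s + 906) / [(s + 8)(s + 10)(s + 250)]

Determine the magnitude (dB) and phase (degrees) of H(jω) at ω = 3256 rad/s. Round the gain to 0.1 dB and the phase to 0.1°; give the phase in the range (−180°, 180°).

-94.2 dB, 169.2°

At s = jω = j3256:
zero (s+906): 906 + j3256 → |·| = √(906²+3256²) = √11422372 ≈ 3379.7, ∠ = arctan(3256/906) ≈ 74.45°
pole (s+8): 8 + j3256 → |·| = √(8²+3256²) = √10601600 ≈ 3256, ∠ = arctan(3256/8) ≈ 89.86°
pole (s+10): 10 + j3256 → |·| = √(10²+3256²) = √10601636 ≈ 3256, ∠ = arctan(3256/10) ≈ 89.82°
pole (s+250): 250 + j3256 → |·| = √(250²+3256²) = √10664036 ≈ 3265.6, ∠ = arctan(3256/250) ≈ 85.61°
|H| = 200 · 3379.7 / 3.462e+10 ≈ 1.9525e-05
Gain = 20 log₁₀(1.9525e-05) ≈ -94.19 dB
∠H = 74.45° − 265.29° = -190.84° ≡ 169.16° (principal value)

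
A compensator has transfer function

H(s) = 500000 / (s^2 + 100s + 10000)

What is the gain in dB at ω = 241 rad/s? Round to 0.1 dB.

At s = jω = j241:
quadratic: (j241)² + 100·j241 + 10000 = -48081 + j24100 → |·| ≈ 53783, ∠ ≈ 153.38°
|H| = 500000 / 53783 ≈ 9.2966
Gain = 20 log₁₀(9.2966) ≈ 19.37 dB

19.4 dB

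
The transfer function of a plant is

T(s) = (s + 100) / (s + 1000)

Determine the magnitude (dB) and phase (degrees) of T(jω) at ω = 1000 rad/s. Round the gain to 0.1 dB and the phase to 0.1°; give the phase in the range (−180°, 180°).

-3.0 dB, 39.3°

Substitute s = j1000:
Numerator: (j1000) + 100 = 100 + j1000
Denominator: (j1000) + 1000 = 1000 + j1000
|N| = √(100² + 1000²) ≈ 1005, ∠N ≈ 84.29°
|D| = √(1000² + 1000²) ≈ 1414.2, ∠D ≈ 45.00°
|T| = 1005 / 1414.2 ≈ 0.71065
Gain = 20 log₁₀(0.71065) ≈ -2.97 dB
∠T = 84.29° − 45.00° = 39.29°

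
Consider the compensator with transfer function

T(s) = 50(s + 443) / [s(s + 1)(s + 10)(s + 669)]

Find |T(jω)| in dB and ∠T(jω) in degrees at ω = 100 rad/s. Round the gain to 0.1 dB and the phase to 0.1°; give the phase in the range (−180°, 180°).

-89.5 dB, 100.5°

At s = jω = j100:
zero (s+443): 443 + j100 → |·| = √(443²+100²) = √206249 ≈ 454.15, ∠ = arctan(100/443) ≈ 12.72°
pole (s+1): 1 + j100 → |·| = √(1²+100²) = √10001 ≈ 100, ∠ = arctan(100/1) ≈ 89.43°
pole (s+10): 10 + j100 → |·| = √(10²+100²) = √10100 ≈ 100.5, ∠ = arctan(100/10) ≈ 84.29°
pole (s+669): 669 + j100 → |·| = √(669²+100²) = √457561 ≈ 676.43, ∠ = arctan(100/669) ≈ 8.50°
pole at origin: |s| = 100, ∠ = 90.00° (in denominator)
|T| = 50 · 454.15 / 6.7981e+08 ≈ 3.3403e-05
Gain = 20 log₁₀(3.3403e-05) ≈ -89.52 dB
∠T = 12.72° − 272.22° = -259.50° ≡ 100.50° (principal value)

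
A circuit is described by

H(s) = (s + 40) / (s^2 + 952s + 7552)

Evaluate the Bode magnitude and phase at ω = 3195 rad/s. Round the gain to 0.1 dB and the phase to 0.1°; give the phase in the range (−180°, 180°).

Substitute s = j3195:
Numerator: (j3195) + 40 = 40 + j3195
Denominator: (j3195)^2 + 952(j3195) + 7552 = -10200473 + j3041640
|N| = √(40² + 3195²) ≈ 3195.3, ∠N ≈ 89.28°
|D| = √(10200473² + 3041640²) ≈ 1.0644e+07, ∠D ≈ 163.40°
|H| = 3195.3 / 1.0644e+07 ≈ 0.0003002
Gain = 20 log₁₀(0.0003002) ≈ -70.45 dB
∠H = 89.28° − 163.40° = -74.12°

-70.5 dB, -74.1°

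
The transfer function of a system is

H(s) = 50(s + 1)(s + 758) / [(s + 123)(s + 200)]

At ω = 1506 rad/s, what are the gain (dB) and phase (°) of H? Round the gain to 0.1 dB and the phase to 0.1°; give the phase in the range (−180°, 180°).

At s = jω = j1506:
zero (s+1): 1 + j1506 → |·| = √(1²+1506²) = √2268037 ≈ 1506, ∠ = arctan(1506/1) ≈ 89.96°
zero (s+758): 758 + j1506 → |·| = √(758²+1506²) = √2842600 ≈ 1686, ∠ = arctan(1506/758) ≈ 63.28°
pole (s+123): 123 + j1506 → |·| = √(123²+1506²) = √2283165 ≈ 1511, ∠ = arctan(1506/123) ≈ 85.33°
pole (s+200): 200 + j1506 → |·| = √(200²+1506²) = √2308036 ≈ 1519.2, ∠ = arctan(1506/200) ≈ 82.44°
|H| = 50 · 2.5391e+06 / 2.2955e+06 ≈ 55.306
Gain = 20 log₁₀(55.306) ≈ 34.86 dB
∠H = 153.24° − 167.77° = -14.53°

34.9 dB, -14.5°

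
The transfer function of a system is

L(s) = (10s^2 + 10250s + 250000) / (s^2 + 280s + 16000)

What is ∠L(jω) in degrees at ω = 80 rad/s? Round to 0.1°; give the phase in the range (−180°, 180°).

Substitute s = j80:
Numerator: 10(j80)^2 + 10250(j80) + 250000 = 186000 + j820000
Denominator: (j80)^2 + 280(j80) + 16000 = 9600 + j22400
|N| = √(186000² + 820000²) ≈ 8.4083e+05, ∠N ≈ 77.22°
|D| = √(9600² + 22400²) ≈ 24370, ∠D ≈ 66.80°
∠L = 77.22° − 66.80° = 10.42°

10.4°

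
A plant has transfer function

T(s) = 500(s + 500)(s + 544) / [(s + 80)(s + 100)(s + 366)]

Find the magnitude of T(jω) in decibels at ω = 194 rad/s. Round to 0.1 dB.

18.2 dB

At s = jω = j194:
zero (s+500): 500 + j194 → |·| = √(500²+194²) = √287636 ≈ 536.32, ∠ = arctan(194/500) ≈ 21.21°
zero (s+544): 544 + j194 → |·| = √(544²+194²) = √333572 ≈ 577.56, ∠ = arctan(194/544) ≈ 19.63°
pole (s+80): 80 + j194 → |·| = √(80²+194²) = √44036 ≈ 209.85, ∠ = arctan(194/80) ≈ 67.59°
pole (s+100): 100 + j194 → |·| = √(100²+194²) = √47636 ≈ 218.26, ∠ = arctan(194/100) ≈ 62.73°
pole (s+366): 366 + j194 → |·| = √(366²+194²) = √171592 ≈ 414.24, ∠ = arctan(194/366) ≈ 27.93°
|T| = 500 · 3.0976e+05 / 1.8973e+07 ≈ 8.1632
Gain = 20 log₁₀(8.1632) ≈ 18.24 dB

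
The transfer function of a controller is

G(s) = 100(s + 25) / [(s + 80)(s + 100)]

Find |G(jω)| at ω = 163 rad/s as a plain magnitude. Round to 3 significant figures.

At s = jω = j163:
zero (s+25): 25 + j163 → |·| = √(25²+163²) = √27194 ≈ 164.91, ∠ = arctan(163/25) ≈ 81.28°
pole (s+80): 80 + j163 → |·| = √(80²+163²) = √32969 ≈ 181.57, ∠ = arctan(163/80) ≈ 63.86°
pole (s+100): 100 + j163 → |·| = √(100²+163²) = √36569 ≈ 191.23, ∠ = arctan(163/100) ≈ 58.47°
|G| = 100 · 164.91 / 34722 ≈ 0.47494

0.475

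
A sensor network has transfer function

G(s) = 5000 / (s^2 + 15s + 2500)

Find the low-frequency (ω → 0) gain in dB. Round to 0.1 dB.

6.0 dB

G(0) = 5000 / 2500 = 2
20 log₁₀(2) ≈ 6.02 dB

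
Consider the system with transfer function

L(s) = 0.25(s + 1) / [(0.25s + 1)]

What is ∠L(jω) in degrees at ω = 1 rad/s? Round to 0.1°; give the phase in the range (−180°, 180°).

At ω = 1 rad/s:
zero (1 + j1·1) = 1 + j1 → |·| ≈ 1.4142, ∠ ≈ 45.00°
pole (1 + j1·0.25) = 1 + j0.25 → |·| ≈ 1.0308, ∠ ≈ 14.04°
∠L = (45.00°) − (14.04°) = 30.96°

31.0°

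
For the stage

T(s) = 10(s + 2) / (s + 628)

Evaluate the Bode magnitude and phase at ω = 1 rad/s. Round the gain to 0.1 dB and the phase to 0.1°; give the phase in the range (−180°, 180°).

At s = jω = j1:
zero (s+2): 2 + j1 → |·| = √(2²+1²) = √5 ≈ 2.2361, ∠ = arctan(1/2) ≈ 26.57°
pole (s+628): 628 + j1 → |·| = √(628²+1²) = √394385 ≈ 628, ∠ = arctan(1/628) ≈ 0.09°
|T| = 10 · 2.2361 / 628 ≈ 0.035607
Gain = 20 log₁₀(0.035607) ≈ -28.97 dB
∠T = 26.57° − 0.09° = 26.48°

-29.0 dB, 26.5°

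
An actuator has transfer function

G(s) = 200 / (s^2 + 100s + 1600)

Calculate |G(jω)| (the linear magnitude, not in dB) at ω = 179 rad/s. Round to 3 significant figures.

0.00566

Substitute s = j179:
Numerator: 200 = 200 + j0
Denominator: (j179)^2 + 100(j179) + 1600 = -30441 + j17900
|N| = √(200² + 0²) ≈ 200, ∠N ≈ 0.00°
|D| = √(30441² + 17900²) ≈ 35314, ∠D ≈ 149.54°
|G| = 200 / 35314 ≈ 0.0056635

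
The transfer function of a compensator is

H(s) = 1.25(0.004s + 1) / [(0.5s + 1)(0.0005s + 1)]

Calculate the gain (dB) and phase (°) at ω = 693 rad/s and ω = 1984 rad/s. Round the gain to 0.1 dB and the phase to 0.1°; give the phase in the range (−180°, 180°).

At ω = 693 rad/s:
zero (1 + j693·0.004) = 1 + j2.772 → |·| ≈ 2.9469, ∠ ≈ 70.16°
pole (1 + j693·0.5) = 1 + j346.5 → |·| ≈ 346.5, ∠ ≈ 89.83°
pole (1 + j693·0.0005) = 1 + j0.3465 → |·| ≈ 1.0583, ∠ ≈ 19.11°
|H| = 1.25 · 2.9469 / (346.5 · 1.0583) ≈ 0.010045
Gain = 20 log₁₀(0.010045) ≈ -39.96 dB
∠H = (70.16°) − (89.83° + 19.11°) = -38.78°

At ω = 1984 rad/s:
zero (1 + j1984·0.004) = 1 + j7.936 → |·| ≈ 7.9988, ∠ ≈ 82.82°
pole (1 + j1984·0.5) = 1 + j992 → |·| ≈ 992, ∠ ≈ 89.94°
pole (1 + j1984·0.0005) = 1 + j0.992 → |·| ≈ 1.4086, ∠ ≈ 44.77°
|H| = 1.25 · 7.9988 / (992 · 1.4086) ≈ 0.0071554
Gain = 20 log₁₀(0.0071554) ≈ -42.91 dB
∠H = (82.82°) − (89.94° + 44.77°) = -51.89°

ω = 693: -40.0 dB, -38.8°; ω = 1984: -42.9 dB, -51.9°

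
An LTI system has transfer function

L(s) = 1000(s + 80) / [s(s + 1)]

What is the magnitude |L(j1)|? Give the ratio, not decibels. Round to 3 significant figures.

5.66e+04

At s = jω = j1:
zero (s+80): 80 + j1 → |·| = √(80²+1²) = √6401 ≈ 80.006, ∠ = arctan(1/80) ≈ 0.72°
pole (s+1): 1 + j1 → |·| = √(1²+1²) = √2 ≈ 1.4142, ∠ = arctan(1/1) ≈ 45.00°
pole at origin: |s| = 1, ∠ = 90.00° (in denominator)
|L| = 1000 · 80.006 / 1.4142 ≈ 56573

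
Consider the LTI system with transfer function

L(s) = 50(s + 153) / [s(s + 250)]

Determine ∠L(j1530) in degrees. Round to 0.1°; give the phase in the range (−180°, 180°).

At s = jω = j1530:
zero (s+153): 153 + j1530 → |·| = √(153²+1530²) = √2364309 ≈ 1537.6, ∠ = arctan(1530/153) ≈ 84.29°
pole (s+250): 250 + j1530 → |·| = √(250²+1530²) = √2403400 ≈ 1550.3, ∠ = arctan(1530/250) ≈ 80.72°
pole at origin: |s| = 1530, ∠ = 90.00° (in denominator)
∠L = 84.29° − 170.72° = -86.43°

-86.4°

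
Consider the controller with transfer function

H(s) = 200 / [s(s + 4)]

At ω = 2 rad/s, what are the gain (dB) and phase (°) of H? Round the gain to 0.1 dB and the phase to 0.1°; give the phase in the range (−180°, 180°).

27.0 dB, -116.6°

At s = jω = j2:
pole (s+4): 4 + j2 → |·| = √(4²+2²) = √20 ≈ 4.4721, ∠ = arctan(2/4) ≈ 26.57°
pole at origin: |s| = 2, ∠ = 90.00° (in denominator)
|H| = 200 / 8.9442 ≈ 22.361
Gain = 20 log₁₀(22.361) ≈ 26.99 dB
∠H = 0.00° − 116.57° = -116.57°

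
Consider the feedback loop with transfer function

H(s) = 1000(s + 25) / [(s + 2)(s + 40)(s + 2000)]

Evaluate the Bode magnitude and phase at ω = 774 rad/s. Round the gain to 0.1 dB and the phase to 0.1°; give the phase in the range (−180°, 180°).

At s = jω = j774:
zero (s+25): 25 + j774 → |·| = √(25²+774²) = √599701 ≈ 774.4, ∠ = arctan(774/25) ≈ 88.15°
pole (s+2): 2 + j774 → |·| = √(2²+774²) = √599080 ≈ 774, ∠ = arctan(774/2) ≈ 89.85°
pole (s+40): 40 + j774 → |·| = √(40²+774²) = √600676 ≈ 775.03, ∠ = arctan(774/40) ≈ 87.04°
pole (s+2000): 2000 + j774 → |·| = √(2000²+774²) = √4599076 ≈ 2144.5, ∠ = arctan(774/2000) ≈ 21.16°
|H| = 1000 · 774.4 / 1.2864e+09 ≈ 0.00060199
Gain = 20 log₁₀(0.00060199) ≈ -64.41 dB
∠H = 88.15° − 198.05° = -109.90°

-64.4 dB, -109.9°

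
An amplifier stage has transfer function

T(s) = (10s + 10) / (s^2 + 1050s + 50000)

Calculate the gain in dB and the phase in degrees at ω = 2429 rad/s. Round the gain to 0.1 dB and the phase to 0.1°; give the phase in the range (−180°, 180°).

-48.4 dB, -66.5°

Substitute s = j2429:
Numerator: 10(j2429) + 10 = 10 + j24290
Denominator: (j2429)^2 + 1050(j2429) + 50000 = -5850041 + j2550450
|N| = √(10² + 24290²) ≈ 24290, ∠N ≈ 89.98°
|D| = √(5850041² + 2550450²) ≈ 6.3818e+06, ∠D ≈ 156.44°
|T| = 24290 / 6.3818e+06 ≈ 0.0038061
Gain = 20 log₁₀(0.0038061) ≈ -48.39 dB
∠T = 89.98° − 156.44° = -66.46°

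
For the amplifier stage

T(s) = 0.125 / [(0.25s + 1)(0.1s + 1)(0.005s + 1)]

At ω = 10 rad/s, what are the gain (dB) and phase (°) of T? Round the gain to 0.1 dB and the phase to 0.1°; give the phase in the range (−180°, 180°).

-29.7 dB, -116.1°

At ω = 10 rad/s:
pole (1 + j10·0.25) = 1 + j2.5 → |·| ≈ 2.6926, ∠ ≈ 68.20°
pole (1 + j10·0.1) = 1 + j1 → |·| ≈ 1.4142, ∠ ≈ 45.00°
pole (1 + j10·0.005) = 1 + j0.05 → |·| ≈ 1.0012, ∠ ≈ 2.86°
|T| = 0.125 · 1 / (2.6926 · 1.4142 · 1.0012) ≈ 0.032787
Gain = 20 log₁₀(0.032787) ≈ -29.69 dB
∠T = (0°) − (68.20° + 45.00° + 2.86°) = -116.06°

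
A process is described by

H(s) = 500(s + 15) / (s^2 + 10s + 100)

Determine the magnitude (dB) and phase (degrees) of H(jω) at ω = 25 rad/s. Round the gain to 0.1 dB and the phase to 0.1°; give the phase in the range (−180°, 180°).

At s = jω = j25:
zero (s+15): 15 + j25 → |·| = √(15²+25²) = √850 ≈ 29.155, ∠ = arctan(25/15) ≈ 59.04°
quadratic: (j25)² + 10·j25 + 100 = -525 + j250 → |·| ≈ 581.49, ∠ ≈ 154.54°
|H| = 500 · 29.155 / 581.49 ≈ 25.069
Gain = 20 log₁₀(25.069) ≈ 27.98 dB
∠H = 59.04° − 154.54° = -95.50°

28.0 dB, -95.5°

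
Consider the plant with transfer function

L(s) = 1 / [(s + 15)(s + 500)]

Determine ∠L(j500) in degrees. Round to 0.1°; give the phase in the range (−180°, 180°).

-133.3°

At s = jω = j500:
pole (s+15): 15 + j500 → |·| = √(15²+500²) = √250225 ≈ 500.22, ∠ = arctan(500/15) ≈ 88.28°
pole (s+500): 500 + j500 → |·| = √(500²+500²) = √500000 ≈ 707.11, ∠ = arctan(500/500) ≈ 45.00°
∠L = 0.00° − 133.28° = -133.28°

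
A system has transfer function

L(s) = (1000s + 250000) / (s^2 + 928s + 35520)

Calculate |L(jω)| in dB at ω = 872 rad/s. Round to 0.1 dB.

-1.6 dB

Substitute s = j872:
Numerator: 1000(j872) + 250000 = 250000 + j872000
Denominator: (j872)^2 + 928(j872) + 35520 = -724864 + j809216
|N| = √(250000² + 872000²) ≈ 9.0713e+05, ∠N ≈ 74.00°
|D| = √(724864² + 809216²) ≈ 1.0864e+06, ∠D ≈ 131.85°
|L| = 9.0713e+05 / 1.0864e+06 ≈ 0.83499
Gain = 20 log₁₀(0.83499) ≈ -1.57 dB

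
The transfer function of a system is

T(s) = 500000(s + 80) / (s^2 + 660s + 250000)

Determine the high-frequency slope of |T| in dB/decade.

-20 dB/decade

Each pole contributes −20 dB/decade at high frequency; each zero contributes +20 dB/decade.
Net: 1 zero(s) − 2 pole(s) → -20 dB/decade.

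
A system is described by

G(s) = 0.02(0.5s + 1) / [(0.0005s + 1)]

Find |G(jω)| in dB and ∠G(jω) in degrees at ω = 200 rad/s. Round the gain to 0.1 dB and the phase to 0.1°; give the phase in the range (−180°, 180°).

At ω = 200 rad/s:
zero (1 + j200·0.5) = 1 + j100 → |·| ≈ 100, ∠ ≈ 89.43°
pole (1 + j200·0.0005) = 1 + j0.1 → |·| ≈ 1.005, ∠ ≈ 5.71°
|G| = 0.02 · 100 / (1.005) ≈ 1.99
Gain = 20 log₁₀(1.99) ≈ 5.98 dB
∠G = (89.43°) − (5.71°) = 83.72°

6.0 dB, 83.7°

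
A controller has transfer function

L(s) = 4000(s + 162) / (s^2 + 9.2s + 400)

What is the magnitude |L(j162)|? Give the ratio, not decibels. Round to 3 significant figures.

At s = jω = j162:
zero (s+162): 162 + j162 → |·| = √(162²+162²) = √52488 ≈ 229.1, ∠ = arctan(162/162) ≈ 45.00°
quadratic: (j162)² + 9.2·j162 + 400 = -25844 + j1490.4 → |·| ≈ 25887, ∠ ≈ 176.70°
|L| = 4000 · 229.1 / 25887 ≈ 35.4

35.4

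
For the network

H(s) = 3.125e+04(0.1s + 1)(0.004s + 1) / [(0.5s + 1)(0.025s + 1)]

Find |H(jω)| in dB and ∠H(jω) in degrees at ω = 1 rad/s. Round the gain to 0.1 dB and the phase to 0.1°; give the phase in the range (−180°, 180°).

89.0 dB, -22.1°

At ω = 1 rad/s:
zero (1 + j1·0.1) = 1 + j0.1 → |·| ≈ 1.005, ∠ ≈ 5.71°
zero (1 + j1·0.004) = 1 + j0.004 → |·| ≈ 1, ∠ ≈ 0.23°
pole (1 + j1·0.5) = 1 + j0.5 → |·| ≈ 1.118, ∠ ≈ 26.57°
pole (1 + j1·0.025) = 1 + j0.025 → |·| ≈ 1.0003, ∠ ≈ 1.43°
|H| = 3.125e+04 · 1.005 · 1 / (1.118 · 1.0003) ≈ 28083
Gain = 20 log₁₀(28083) ≈ 88.97 dB
∠H = (5.71° + 0.23°) − (26.57° + 1.43°) = -22.06°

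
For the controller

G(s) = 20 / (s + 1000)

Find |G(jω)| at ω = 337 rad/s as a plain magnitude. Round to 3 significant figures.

Substitute s = j337:
Numerator: 20 = 20 + j0
Denominator: (j337) + 1000 = 1000 + j337
|N| = √(20² + 0²) ≈ 20, ∠N ≈ 0.00°
|D| = √(1000² + 337²) ≈ 1055.3, ∠D ≈ 18.62°
|G| = 20 / 1055.3 ≈ 0.018952

0.0190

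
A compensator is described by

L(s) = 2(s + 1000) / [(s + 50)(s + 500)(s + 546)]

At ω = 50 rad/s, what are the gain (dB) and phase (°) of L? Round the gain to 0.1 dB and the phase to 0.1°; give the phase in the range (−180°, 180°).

-79.8 dB, -53.1°

At s = jω = j50:
zero (s+1000): 1000 + j50 → |·| = √(1000²+50²) = √1002500 ≈ 1001.2, ∠ = arctan(50/1000) ≈ 2.86°
pole (s+50): 50 + j50 → |·| = √(50²+50²) = √5000 ≈ 70.711, ∠ = arctan(50/50) ≈ 45.00°
pole (s+500): 500 + j50 → |·| = √(500²+50²) = √252500 ≈ 502.49, ∠ = arctan(50/500) ≈ 5.71°
pole (s+546): 546 + j50 → |·| = √(546²+50²) = √300616 ≈ 548.28, ∠ = arctan(50/546) ≈ 5.23°
|L| = 2 · 1001.2 / 1.9481e+07 ≈ 0.00010279
Gain = 20 log₁₀(0.00010279) ≈ -79.76 dB
∠L = 2.86° − 55.94° = -53.08°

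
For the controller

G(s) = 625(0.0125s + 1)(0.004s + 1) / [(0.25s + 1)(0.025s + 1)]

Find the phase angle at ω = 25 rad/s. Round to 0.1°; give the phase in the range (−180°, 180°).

At ω = 25 rad/s:
zero (1 + j25·0.0125) = 1 + j0.3125 → |·| ≈ 1.0477, ∠ ≈ 17.35°
zero (1 + j25·0.004) = 1 + j0.1 → |·| ≈ 1.005, ∠ ≈ 5.71°
pole (1 + j25·0.25) = 1 + j6.25 → |·| ≈ 6.3295, ∠ ≈ 80.91°
pole (1 + j25·0.025) = 1 + j0.625 → |·| ≈ 1.1792, ∠ ≈ 32.01°
∠G = (17.35° + 5.71°) − (80.91° + 32.01°) = -89.86°

-89.9°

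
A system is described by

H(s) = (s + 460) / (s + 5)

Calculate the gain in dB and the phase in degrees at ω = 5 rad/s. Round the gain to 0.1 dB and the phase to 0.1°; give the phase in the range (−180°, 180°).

36.3 dB, -44.4°

At s = jω = j5:
zero (s+460): 460 + j5 → |·| = √(460²+5²) = √211625 ≈ 460.03, ∠ = arctan(5/460) ≈ 0.62°
pole (s+5): 5 + j5 → |·| = √(5²+5²) = √50 ≈ 7.0711, ∠ = arctan(5/5) ≈ 45.00°
|H| = 1 · 460.03 / 7.0711 ≈ 65.058
Gain = 20 log₁₀(65.058) ≈ 36.27 dB
∠H = 0.62° − 45.00° = -44.38°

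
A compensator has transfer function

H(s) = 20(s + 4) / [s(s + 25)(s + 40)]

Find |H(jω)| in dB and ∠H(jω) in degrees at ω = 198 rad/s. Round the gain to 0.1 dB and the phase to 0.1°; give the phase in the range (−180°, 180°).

-66.1 dB, -162.5°

At s = jω = j198:
zero (s+4): 4 + j198 → |·| = √(4²+198²) = √39220 ≈ 198.04, ∠ = arctan(198/4) ≈ 88.84°
pole (s+25): 25 + j198 → |·| = √(25²+198²) = √39829 ≈ 199.57, ∠ = arctan(198/25) ≈ 82.80°
pole (s+40): 40 + j198 → |·| = √(40²+198²) = √40804 ≈ 202, ∠ = arctan(198/40) ≈ 78.58°
pole at origin: |s| = 198, ∠ = 90.00° (in denominator)
|H| = 20 · 198.04 / 7.982e+06 ≈ 0.00049622
Gain = 20 log₁₀(0.00049622) ≈ -66.09 dB
∠H = 88.84° − 251.38° = -162.54°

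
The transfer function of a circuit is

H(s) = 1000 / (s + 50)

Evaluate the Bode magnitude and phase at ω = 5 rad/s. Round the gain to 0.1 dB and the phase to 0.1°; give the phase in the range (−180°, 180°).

At s = jω = j5:
pole (s+50): 50 + j5 → |·| = √(50²+5²) = √2525 ≈ 50.249, ∠ = arctan(5/50) ≈ 5.71°
|H| = 1000 / 50.249 ≈ 19.901
Gain = 20 log₁₀(19.901) ≈ 25.98 dB
∠H = 0.00° − 5.71° = -5.71°

26.0 dB, -5.7°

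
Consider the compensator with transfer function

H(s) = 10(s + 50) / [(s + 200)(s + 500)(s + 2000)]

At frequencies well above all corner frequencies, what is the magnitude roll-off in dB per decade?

Each pole contributes −20 dB/decade at high frequency; each zero contributes +20 dB/decade.
Net: 1 zero(s) − 3 pole(s) → -40 dB/decade.

-40 dB/decade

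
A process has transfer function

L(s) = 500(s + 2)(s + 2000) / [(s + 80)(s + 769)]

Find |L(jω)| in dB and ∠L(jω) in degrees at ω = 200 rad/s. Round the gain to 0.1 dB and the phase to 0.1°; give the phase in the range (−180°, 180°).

61.4 dB, 12.4°

At s = jω = j200:
zero (s+2): 2 + j200 → |·| = √(2²+200²) = √40004 ≈ 200.01, ∠ = arctan(200/2) ≈ 89.43°
zero (s+2000): 2000 + j200 → |·| = √(2000²+200²) = √4040000 ≈ 2010, ∠ = arctan(200/2000) ≈ 5.71°
pole (s+80): 80 + j200 → |·| = √(80²+200²) = √46400 ≈ 215.41, ∠ = arctan(200/80) ≈ 68.20°
pole (s+769): 769 + j200 → |·| = √(769²+200²) = √631361 ≈ 794.58, ∠ = arctan(200/769) ≈ 14.58°
|L| = 500 · 4.0202e+05 / 1.7116e+05 ≈ 1174.4
Gain = 20 log₁₀(1174.4) ≈ 61.40 dB
∠L = 95.14° − 82.78° = 12.36°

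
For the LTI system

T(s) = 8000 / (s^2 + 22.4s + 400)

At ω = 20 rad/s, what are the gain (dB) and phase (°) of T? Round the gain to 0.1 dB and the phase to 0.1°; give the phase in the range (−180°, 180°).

25.0 dB, -90.0°

At s = jω = j20:
quadratic: (j20)² + 22.4·j20 + 400 = 0 + j448 → |·| ≈ 448, ∠ ≈ 90.00°
|T| = 8000 / 448 ≈ 17.857
Gain = 20 log₁₀(17.857) ≈ 25.04 dB
∠T = 0.00° − 90.00° = -90.00°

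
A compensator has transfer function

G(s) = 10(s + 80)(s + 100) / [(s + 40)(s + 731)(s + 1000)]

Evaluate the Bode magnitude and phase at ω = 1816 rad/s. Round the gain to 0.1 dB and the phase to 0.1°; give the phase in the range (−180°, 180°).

-47.0 dB, -43.6°

At s = jω = j1816:
zero (s+80): 80 + j1816 → |·| = √(80²+1816²) = √3304256 ≈ 1817.8, ∠ = arctan(1816/80) ≈ 87.48°
zero (s+100): 100 + j1816 → |·| = √(100²+1816²) = √3307856 ≈ 1818.8, ∠ = arctan(1816/100) ≈ 86.85°
pole (s+40): 40 + j1816 → |·| = √(40²+1816²) = √3299456 ≈ 1816.4, ∠ = arctan(1816/40) ≈ 88.74°
pole (s+731): 731 + j1816 → |·| = √(731²+1816²) = √3832217 ≈ 1957.6, ∠ = arctan(1816/731) ≈ 68.07°
pole (s+1000): 1000 + j1816 → |·| = √(1000²+1816²) = √4297856 ≈ 2073.1, ∠ = arctan(1816/1000) ≈ 61.16°
|G| = 10 · 3.3062e+06 / 7.3715e+09 ≈ 0.0044851
Gain = 20 log₁₀(0.0044851) ≈ -46.96 dB
∠G = 174.33° − 217.97° = -43.64°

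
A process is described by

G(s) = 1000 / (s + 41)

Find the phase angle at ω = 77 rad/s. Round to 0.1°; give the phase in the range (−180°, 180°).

At s = jω = j77:
pole (s+41): 41 + j77 → |·| = √(41²+77²) = √7610 ≈ 87.235, ∠ = arctan(77/41) ≈ 61.97°
∠G = 0.00° − 61.97° = -61.97°

-62.0°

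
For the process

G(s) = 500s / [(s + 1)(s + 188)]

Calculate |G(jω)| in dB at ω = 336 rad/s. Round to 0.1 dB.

At s = jω = j336:
zero at origin: s = j336 → |·| = 336, ∠ = 90.00°
pole (s+1): 1 + j336 → |·| = √(1²+336²) = √112897 ≈ 336, ∠ = arctan(336/1) ≈ 89.83°
pole (s+188): 188 + j336 → |·| = √(188²+336²) = √148240 ≈ 385.02, ∠ = arctan(336/188) ≈ 60.77°
|G| = 500 · 336 / 1.2937e+05 ≈ 1.2986
Gain = 20 log₁₀(1.2986) ≈ 2.27 dB

2.3 dB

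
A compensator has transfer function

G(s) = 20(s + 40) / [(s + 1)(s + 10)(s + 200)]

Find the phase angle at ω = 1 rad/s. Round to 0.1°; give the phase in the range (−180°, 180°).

-49.6°

At s = jω = j1:
zero (s+40): 40 + j1 → |·| = √(40²+1²) = √1601 ≈ 40.012, ∠ = arctan(1/40) ≈ 1.43°
pole (s+1): 1 + j1 → |·| = √(1²+1²) = √2 ≈ 1.4142, ∠ = arctan(1/1) ≈ 45.00°
pole (s+10): 10 + j1 → |·| = √(10²+1²) = √101 ≈ 10.05, ∠ = arctan(1/10) ≈ 5.71°
pole (s+200): 200 + j1 → |·| = √(200²+1²) = √40001 ≈ 200, ∠ = arctan(1/200) ≈ 0.29°
∠G = 1.43° − 51.00° = -49.57°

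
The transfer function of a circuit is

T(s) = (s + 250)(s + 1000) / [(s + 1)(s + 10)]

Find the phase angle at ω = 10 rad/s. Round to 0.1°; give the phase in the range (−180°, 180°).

-126.4°

At s = jω = j10:
zero (s+250): 250 + j10 → |·| = √(250²+10²) = √62600 ≈ 250.2, ∠ = arctan(10/250) ≈ 2.29°
zero (s+1000): 1000 + j10 → |·| = √(1000²+10²) = √1000100 ≈ 1000, ∠ = arctan(10/1000) ≈ 0.57°
pole (s+1): 1 + j10 → |·| = √(1²+10²) = √101 ≈ 10.05, ∠ = arctan(10/1) ≈ 84.29°
pole (s+10): 10 + j10 → |·| = √(10²+10²) = √200 ≈ 14.142, ∠ = arctan(10/10) ≈ 45.00°
∠T = 2.86° − 129.29° = -126.43°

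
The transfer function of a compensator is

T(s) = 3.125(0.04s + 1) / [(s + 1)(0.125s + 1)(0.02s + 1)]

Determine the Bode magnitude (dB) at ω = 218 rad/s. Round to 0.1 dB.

At ω = 218 rad/s:
zero (1 + j218·0.04) = 1 + j8.72 → |·| ≈ 8.7772, ∠ ≈ 83.46°
pole (1 + j218·1) = 1 + j218 → |·| ≈ 218, ∠ ≈ 89.74°
pole (1 + j218·0.125) = 1 + j27.25 → |·| ≈ 27.268, ∠ ≈ 87.90°
pole (1 + j218·0.02) = 1 + j4.36 → |·| ≈ 4.4732, ∠ ≈ 77.08°
|T| = 3.125 · 8.7772 / (218 · 27.268 · 4.4732) ≈ 0.0010315
Gain = 20 log₁₀(0.0010315) ≈ -59.73 dB

-59.7 dB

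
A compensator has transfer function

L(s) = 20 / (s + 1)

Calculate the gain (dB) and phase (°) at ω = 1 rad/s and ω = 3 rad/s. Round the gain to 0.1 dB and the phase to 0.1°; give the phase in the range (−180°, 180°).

ω = 1: 23.0 dB, -45.0°; ω = 3: 16.0 dB, -71.6°

Substitute s = j1:
Numerator: 20 = 20 + j0
Denominator: (j1) + 1 = 1 + j1
|N| = √(20² + 0²) ≈ 20, ∠N ≈ 0.00°
|D| = √(1² + 1²) ≈ 1.4142, ∠D ≈ 45.00°
|L| = 20 / 1.4142 ≈ 14.142
Gain = 20 log₁₀(14.142) ≈ 23.01 dB
∠L = 0.00° − 45.00° = -45.00°

Substitute s = j3:
Numerator: 20 = 20 + j0
Denominator: (j3) + 1 = 1 + j3
|N| = √(20² + 0²) ≈ 20, ∠N ≈ 0.00°
|D| = √(1² + 3²) ≈ 3.1623, ∠D ≈ 71.57°
|L| = 20 / 3.1623 ≈ 6.3245
Gain = 20 log₁₀(6.3245) ≈ 16.02 dB
∠L = 0.00° − 71.57° = -71.57°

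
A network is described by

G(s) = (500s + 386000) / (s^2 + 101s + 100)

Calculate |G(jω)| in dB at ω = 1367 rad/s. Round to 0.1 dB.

-7.6 dB

Substitute s = j1367:
Numerator: 500(j1367) + 386000 = 386000 + j683500
Denominator: (j1367)^2 + 101(j1367) + 100 = -1868589 + j138067
|N| = √(386000² + 683500²) ≈ 7.8496e+05, ∠N ≈ 60.54°
|D| = √(1868589² + 138067²) ≈ 1.8737e+06, ∠D ≈ 175.77°
|G| = 7.8496e+05 / 1.8737e+06 ≈ 0.41894
Gain = 20 log₁₀(0.41894) ≈ -7.56 dB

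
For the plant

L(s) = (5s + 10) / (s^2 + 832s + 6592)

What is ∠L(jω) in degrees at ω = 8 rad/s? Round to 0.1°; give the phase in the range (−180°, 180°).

30.4°

Substitute s = j8:
Numerator: 5(j8) + 10 = 10 + j40
Denominator: (j8)^2 + 832(j8) + 6592 = 6528 + j6656
|N| = √(10² + 40²) ≈ 41.231, ∠N ≈ 75.96°
|D| = √(6528² + 6656²) ≈ 9322.9, ∠D ≈ 45.56°
∠L = 75.96° − 45.56° = 30.40°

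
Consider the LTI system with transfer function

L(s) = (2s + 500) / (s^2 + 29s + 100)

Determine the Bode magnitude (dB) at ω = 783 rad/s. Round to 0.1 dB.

Substitute s = j783:
Numerator: 2(j783) + 500 = 500 + j1566
Denominator: (j783)^2 + 29(j783) + 100 = -612989 + j22707
|N| = √(500² + 1566²) ≈ 1643.9, ∠N ≈ 72.29°
|D| = √(612989² + 22707²) ≈ 6.1341e+05, ∠D ≈ 177.88°
|L| = 1643.9 / 6.1341e+05 ≈ 0.0026799
Gain = 20 log₁₀(0.0026799) ≈ -51.44 dB

-51.4 dB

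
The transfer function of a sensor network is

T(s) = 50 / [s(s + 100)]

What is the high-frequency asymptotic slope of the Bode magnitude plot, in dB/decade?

Each pole contributes −20 dB/decade at high frequency; each zero contributes +20 dB/decade.
Net: 0 zero(s) − 2 pole(s) → -40 dB/decade.

-40 dB/decade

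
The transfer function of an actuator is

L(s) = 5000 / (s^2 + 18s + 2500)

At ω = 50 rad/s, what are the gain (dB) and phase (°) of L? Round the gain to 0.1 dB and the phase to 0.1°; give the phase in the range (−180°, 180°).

At s = jω = j50:
quadratic: (j50)² + 18·j50 + 2500 = 0 + j900 → |·| ≈ 900, ∠ ≈ 90.00°
|L| = 5000 / 900 ≈ 5.5556
Gain = 20 log₁₀(5.5556) ≈ 14.89 dB
∠L = 0.00° − 90.00° = -90.00°

14.9 dB, -90.0°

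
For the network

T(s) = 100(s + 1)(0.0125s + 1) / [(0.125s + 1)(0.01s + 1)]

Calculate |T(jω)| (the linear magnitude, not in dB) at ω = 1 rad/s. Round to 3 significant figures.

At ω = 1 rad/s:
zero (1 + j1·1) = 1 + j1 → |·| ≈ 1.4142, ∠ ≈ 45.00°
zero (1 + j1·0.0125) = 1 + j0.0125 → |·| ≈ 1.0001, ∠ ≈ 0.72°
pole (1 + j1·0.125) = 1 + j0.125 → |·| ≈ 1.0078, ∠ ≈ 7.13°
pole (1 + j1·0.01) = 1 + j0.01 → |·| ≈ 1, ∠ ≈ 0.57°
|T| = 100 · 1.4142 · 1.0001 / (1.0078 · 1) ≈ 140.34

140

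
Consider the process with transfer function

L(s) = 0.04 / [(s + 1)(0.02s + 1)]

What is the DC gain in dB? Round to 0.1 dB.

L(0) = 0.04 · 1 / 1 = 0.04
20 log₁₀(0.04) ≈ -27.96 dB

-28.0 dB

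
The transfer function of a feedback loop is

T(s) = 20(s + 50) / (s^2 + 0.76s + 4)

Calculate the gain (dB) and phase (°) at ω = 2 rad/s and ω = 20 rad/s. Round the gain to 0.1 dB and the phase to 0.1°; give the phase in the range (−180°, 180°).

At s = jω = j2:
zero (s+50): 50 + j2 → |·| = √(50²+2²) = √2504 ≈ 50.04, ∠ = arctan(2/50) ≈ 2.29°
quadratic: (j2)² + 0.76·j2 + 4 = 0 + j1.52 → |·| ≈ 1.52, ∠ ≈ 90.00°
|T| = 20 · 50.04 / 1.52 ≈ 658.42
Gain = 20 log₁₀(658.42) ≈ 56.37 dB
∠T = 2.29° − 90.00° = -87.71°

At s = jω = j20:
zero (s+50): 50 + j20 → |·| = √(50²+20²) = √2900 ≈ 53.852, ∠ = arctan(20/50) ≈ 21.80°
quadratic: (j20)² + 0.76·j20 + 4 = -396 + j15.2 → |·| ≈ 396.29, ∠ ≈ 177.80°
|T| = 20 · 53.852 / 396.29 ≈ 2.7178
Gain = 20 log₁₀(2.7178) ≈ 8.68 dB
∠T = 21.80° − 177.80° = -156.00°

ω = 2: 56.4 dB, -87.7°; ω = 20: 8.7 dB, -156.0°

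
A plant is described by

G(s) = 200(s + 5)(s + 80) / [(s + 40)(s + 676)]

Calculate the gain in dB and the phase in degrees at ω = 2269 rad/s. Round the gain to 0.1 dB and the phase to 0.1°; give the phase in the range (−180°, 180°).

At s = jω = j2269:
zero (s+5): 5 + j2269 → |·| = √(5²+2269²) = √5148386 ≈ 2269, ∠ = arctan(2269/5) ≈ 89.87°
zero (s+80): 80 + j2269 → |·| = √(80²+2269²) = √5154761 ≈ 2270.4, ∠ = arctan(2269/80) ≈ 87.98°
pole (s+40): 40 + j2269 → |·| = √(40²+2269²) = √5149961 ≈ 2269.4, ∠ = arctan(2269/40) ≈ 88.99°
pole (s+676): 676 + j2269 → |·| = √(676²+2269²) = √5605337 ≈ 2367.6, ∠ = arctan(2269/676) ≈ 73.41°
|G| = 200 · 5.1515e+06 / 5.373e+06 ≈ 191.76
Gain = 20 log₁₀(191.76) ≈ 45.66 dB
∠G = 177.85° − 162.40° = 15.45°

45.7 dB, 15.5°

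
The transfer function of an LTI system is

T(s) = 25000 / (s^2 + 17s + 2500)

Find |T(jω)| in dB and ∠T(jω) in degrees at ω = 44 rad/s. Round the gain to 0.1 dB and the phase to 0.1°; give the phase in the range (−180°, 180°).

28.5 dB, -53.0°

At s = jω = j44:
quadratic: (j44)² + 17·j44 + 2500 = 564 + j748 → |·| ≈ 936.8, ∠ ≈ 52.98°
|T| = 25000 / 936.8 ≈ 26.687
Gain = 20 log₁₀(26.687) ≈ 28.53 dB
∠T = 0.00° − 52.98° = -52.98°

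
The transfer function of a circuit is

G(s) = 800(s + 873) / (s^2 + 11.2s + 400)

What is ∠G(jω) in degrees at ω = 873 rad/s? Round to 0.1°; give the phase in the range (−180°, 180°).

-134.3°

At s = jω = j873:
zero (s+873): 873 + j873 → |·| = √(873²+873²) = √1524258 ≈ 1234.6, ∠ = arctan(873/873) ≈ 45.00°
quadratic: (j873)² + 11.2·j873 + 400 = -761729 + j9777.6 → |·| ≈ 7.6179e+05, ∠ ≈ 179.26°
∠G = 45.00° − 179.26° = -134.26°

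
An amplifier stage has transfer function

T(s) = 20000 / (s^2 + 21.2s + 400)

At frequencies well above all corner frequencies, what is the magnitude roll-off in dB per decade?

-40 dB/decade

Each pole contributes −20 dB/decade at high frequency; each zero contributes +20 dB/decade.
Net: 0 zero(s) − 2 pole(s) → -40 dB/decade.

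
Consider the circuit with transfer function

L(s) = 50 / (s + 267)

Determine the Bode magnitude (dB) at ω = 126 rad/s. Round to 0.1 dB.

-15.4 dB

At s = jω = j126:
pole (s+267): 267 + j126 → |·| = √(267²+126²) = √87165 ≈ 295.24, ∠ = arctan(126/267) ≈ 25.26°
|L| = 50 / 295.24 ≈ 0.16935
Gain = 20 log₁₀(0.16935) ≈ -15.42 dB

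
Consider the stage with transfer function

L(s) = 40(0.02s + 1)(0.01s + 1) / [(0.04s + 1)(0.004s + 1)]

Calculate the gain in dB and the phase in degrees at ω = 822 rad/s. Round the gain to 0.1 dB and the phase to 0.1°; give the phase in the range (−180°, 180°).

At ω = 822 rad/s:
zero (1 + j822·0.02) = 1 + j16.44 → |·| ≈ 16.47, ∠ ≈ 86.52°
zero (1 + j822·0.01) = 1 + j8.22 → |·| ≈ 8.2806, ∠ ≈ 83.06°
pole (1 + j822·0.04) = 1 + j32.88 → |·| ≈ 32.895, ∠ ≈ 88.26°
pole (1 + j822·0.004) = 1 + j3.288 → |·| ≈ 3.4367, ∠ ≈ 73.08°
|L| = 40 · 16.47 · 8.2806 / (32.895 · 3.4367) ≈ 48.255
Gain = 20 log₁₀(48.255) ≈ 33.67 dB
∠L = (86.52° + 83.06°) − (88.26° + 73.08°) = 8.24°

33.7 dB, 8.2°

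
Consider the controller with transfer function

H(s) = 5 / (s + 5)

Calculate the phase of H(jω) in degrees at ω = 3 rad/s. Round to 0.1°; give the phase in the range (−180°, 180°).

-31.0°

At s = jω = j3:
pole (s+5): 5 + j3 → |·| = √(5²+3²) = √34 ≈ 5.831, ∠ = arctan(3/5) ≈ 30.96°
∠H = 0.00° − 30.96° = -30.96°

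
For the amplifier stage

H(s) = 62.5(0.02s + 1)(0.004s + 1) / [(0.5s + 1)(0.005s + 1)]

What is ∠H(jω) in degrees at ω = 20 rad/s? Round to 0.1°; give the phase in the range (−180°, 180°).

At ω = 20 rad/s:
zero (1 + j20·0.02) = 1 + j0.4 → |·| ≈ 1.077, ∠ ≈ 21.80°
zero (1 + j20·0.004) = 1 + j0.08 → |·| ≈ 1.0032, ∠ ≈ 4.57°
pole (1 + j20·0.5) = 1 + j10 → |·| ≈ 10.05, ∠ ≈ 84.29°
pole (1 + j20·0.005) = 1 + j0.1 → |·| ≈ 1.005, ∠ ≈ 5.71°
∠H = (21.80° + 4.57°) − (84.29° + 5.71°) = -63.63°

-63.6°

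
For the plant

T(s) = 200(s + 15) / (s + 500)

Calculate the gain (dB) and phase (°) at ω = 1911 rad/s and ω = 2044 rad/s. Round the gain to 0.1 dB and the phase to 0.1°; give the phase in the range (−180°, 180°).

At s = jω = j1911:
zero (s+15): 15 + j1911 → |·| = √(15²+1911²) = √3652146 ≈ 1911.1, ∠ = arctan(1911/15) ≈ 89.55°
pole (s+500): 500 + j1911 → |·| = √(500²+1911²) = √3901921 ≈ 1975.3, ∠ = arctan(1911/500) ≈ 75.34°
|T| = 200 · 1911.1 / 1975.3 ≈ 193.5
Gain = 20 log₁₀(193.5) ≈ 45.73 dB
∠T = 89.55° − 75.34° = 14.21°

At s = jω = j2044:
zero (s+15): 15 + j2044 → |·| = √(15²+2044²) = √4178161 ≈ 2044.1, ∠ = arctan(2044/15) ≈ 89.58°
pole (s+500): 500 + j2044 → |·| = √(500²+2044²) = √4427936 ≈ 2104.3, ∠ = arctan(2044/500) ≈ 76.25°
|T| = 200 · 2044.1 / 2104.3 ≈ 194.28
Gain = 20 log₁₀(194.28) ≈ 45.77 dB
∠T = 89.58° − 76.25° = 13.33°

ω = 1911: 45.7 dB, 14.2°; ω = 2044: 45.8 dB, 13.3°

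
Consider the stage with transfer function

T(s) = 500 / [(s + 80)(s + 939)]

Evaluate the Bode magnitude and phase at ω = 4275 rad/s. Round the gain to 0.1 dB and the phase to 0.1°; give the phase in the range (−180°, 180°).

-91.5 dB, -166.5°

At s = jω = j4275:
pole (s+80): 80 + j4275 → |·| = √(80²+4275²) = √18282025 ≈ 4275.7, ∠ = arctan(4275/80) ≈ 88.93°
pole (s+939): 939 + j4275 → |·| = √(939²+4275²) = √19157346 ≈ 4376.9, ∠ = arctan(4275/939) ≈ 77.61°
|T| = 500 / 1.8714e+07 ≈ 2.6718e-05
Gain = 20 log₁₀(2.6718e-05) ≈ -91.46 dB
∠T = 0.00° − 166.54° = -166.54°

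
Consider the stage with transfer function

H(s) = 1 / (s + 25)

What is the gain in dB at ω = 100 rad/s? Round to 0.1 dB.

At s = jω = j100:
pole (s+25): 25 + j100 → |·| = √(25²+100²) = √10625 ≈ 103.08, ∠ = arctan(100/25) ≈ 75.96°
|H| = 1 / 103.08 ≈ 0.0097012
Gain = 20 log₁₀(0.0097012) ≈ -40.26 dB

-40.3 dB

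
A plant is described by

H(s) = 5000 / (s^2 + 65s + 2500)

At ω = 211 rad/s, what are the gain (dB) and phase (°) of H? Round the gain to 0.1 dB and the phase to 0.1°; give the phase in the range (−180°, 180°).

-18.9 dB, -161.9°

At s = jω = j211:
quadratic: (j211)² + 65·j211 + 2500 = -42021 + j13715 → |·| ≈ 44203, ∠ ≈ 161.92°
|H| = 5000 / 44203 ≈ 0.11311
Gain = 20 log₁₀(0.11311) ≈ -18.93 dB
∠H = 0.00° − 161.92° = -161.92°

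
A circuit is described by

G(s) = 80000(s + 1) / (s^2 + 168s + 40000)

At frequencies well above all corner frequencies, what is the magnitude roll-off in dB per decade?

Each pole contributes −20 dB/decade at high frequency; each zero contributes +20 dB/decade.
Net: 1 zero(s) − 2 pole(s) → -20 dB/decade.

-20 dB/decade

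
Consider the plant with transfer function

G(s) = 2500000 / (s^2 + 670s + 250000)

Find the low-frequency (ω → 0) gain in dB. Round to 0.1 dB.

20.0 dB

G(0) = 2500000 / 250000 = 10
20 log₁₀(10) ≈ 20.00 dB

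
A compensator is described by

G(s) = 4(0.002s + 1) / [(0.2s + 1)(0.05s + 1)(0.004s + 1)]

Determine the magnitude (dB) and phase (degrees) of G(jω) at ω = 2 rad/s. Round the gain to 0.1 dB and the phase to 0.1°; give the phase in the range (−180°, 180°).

11.4 dB, -27.7°

At ω = 2 rad/s:
zero (1 + j2·0.002) = 1 + j0.004 → |·| ≈ 1, ∠ ≈ 0.23°
pole (1 + j2·0.2) = 1 + j0.4 → |·| ≈ 1.077, ∠ ≈ 21.80°
pole (1 + j2·0.05) = 1 + j0.1 → |·| ≈ 1.005, ∠ ≈ 5.71°
pole (1 + j2·0.004) = 1 + j0.008 → |·| ≈ 1, ∠ ≈ 0.46°
|G| = 4 · 1 / (1.077 · 1.005 · 1) ≈ 3.6955
Gain = 20 log₁₀(3.6955) ≈ 11.35 dB
∠G = (0.23°) − (21.80° + 5.71° + 0.46°) = -27.74°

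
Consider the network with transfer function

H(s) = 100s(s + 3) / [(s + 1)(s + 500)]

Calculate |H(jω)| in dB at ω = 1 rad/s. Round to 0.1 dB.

At s = jω = j1:
zero (s+3): 3 + j1 → |·| = √(3²+1²) = √10 ≈ 3.1623, ∠ = arctan(1/3) ≈ 18.43°
zero at origin: s = j1 → |·| = 1, ∠ = 90.00°
pole (s+1): 1 + j1 → |·| = √(1²+1²) = √2 ≈ 1.4142, ∠ = arctan(1/1) ≈ 45.00°
pole (s+500): 500 + j1 → |·| = √(500²+1²) = √250001 ≈ 500, ∠ = arctan(1/500) ≈ 0.11°
|H| = 100 · 3.1623 / 707.1 ≈ 0.44722
Gain = 20 log₁₀(0.44722) ≈ -6.99 dB

-7.0 dB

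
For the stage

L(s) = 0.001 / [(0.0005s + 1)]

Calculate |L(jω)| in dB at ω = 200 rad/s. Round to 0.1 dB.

-60.0 dB

At ω = 200 rad/s:
pole (1 + j200·0.0005) = 1 + j0.1 → |·| ≈ 1.005, ∠ ≈ 5.71°
|L| = 0.001 · 1 / (1.005) ≈ 0.00099502
Gain = 20 log₁₀(0.00099502) ≈ -60.04 dB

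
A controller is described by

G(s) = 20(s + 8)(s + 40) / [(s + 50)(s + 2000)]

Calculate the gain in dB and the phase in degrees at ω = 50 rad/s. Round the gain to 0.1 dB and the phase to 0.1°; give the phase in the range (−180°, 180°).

At s = jω = j50:
zero (s+8): 8 + j50 → |·| = √(8²+50²) = √2564 ≈ 50.636, ∠ = arctan(50/8) ≈ 80.91°
zero (s+40): 40 + j50 → |·| = √(40²+50²) = √4100 ≈ 64.031, ∠ = arctan(50/40) ≈ 51.34°
pole (s+50): 50 + j50 → |·| = √(50²+50²) = √5000 ≈ 70.711, ∠ = arctan(50/50) ≈ 45.00°
pole (s+2000): 2000 + j50 → |·| = √(2000²+50²) = √4002500 ≈ 2000.6, ∠ = arctan(50/2000) ≈ 1.43°
|G| = 20 · 3242.3 / 1.4146e+05 ≈ 0.45841
Gain = 20 log₁₀(0.45841) ≈ -6.77 dB
∠G = 132.25° − 46.43° = 85.82°

-6.8 dB, 85.8°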